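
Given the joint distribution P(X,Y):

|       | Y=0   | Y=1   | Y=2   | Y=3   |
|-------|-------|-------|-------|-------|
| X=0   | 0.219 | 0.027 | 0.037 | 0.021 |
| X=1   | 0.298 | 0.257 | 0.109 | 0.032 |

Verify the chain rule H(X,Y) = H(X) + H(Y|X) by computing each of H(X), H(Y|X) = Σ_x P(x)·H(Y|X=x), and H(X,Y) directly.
H(X) = 0.8861 bits, H(Y|X) = 1.5591 bits, H(X,Y) = 2.4452 bits

Marginal of X (row sums):
  P(X=0) = 0.219 + 0.027 + 0.037 + 0.021 = 0.304
  P(X=1) = 0.298 + 0.257 + 0.109 + 0.032 = 0.696
H(X) = -[0.304·log₂(0.304) + 0.696·log₂(0.696)]
  = 0.5222 + 0.3639 = 0.8861 bits

H(Y|X) = Σ_x P(x)·H(Y|X=x):
  X=0: P(X=0) = 0.304, P(Y|X=0) = (219/304, 27/304, 37/304, 21/304) → H(Y|X=0) = 1.2872
  X=1: P(X=1) = 0.696, P(Y|X=1) = (149/348, 257/696, 109/696, 4/87) → H(Y|X=1) = 1.6779
H(Y|X) = 0.304·1.2872 + 0.696·1.6779 = 1.5591 bits

H(X,Y) = -Σ_{x,y} P(x,y) log₂ P(x,y). Per-cell terms -P(x,y)·log₂P(x,y):
  X=0: 0.4798, 0.1407, 0.1760, 0.1170
  X=1: 0.5205, 0.5038, 0.3485, 0.1589
Sum of the 8 terms: H(X,Y) = 2.4452 bits

Chain rule check:
  H(X) + H(Y|X) = 0.8861 + 1.5591 = 2.4452 bits
  H(X,Y) = 2.4452 bits
✓ Chain rule verified.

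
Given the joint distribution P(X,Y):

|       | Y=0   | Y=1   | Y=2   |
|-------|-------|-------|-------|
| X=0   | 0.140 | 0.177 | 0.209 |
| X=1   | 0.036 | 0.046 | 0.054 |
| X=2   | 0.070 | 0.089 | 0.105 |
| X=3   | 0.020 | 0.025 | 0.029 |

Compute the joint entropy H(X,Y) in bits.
3.2303 bits

H(X,Y) = -Σ_{x,y} P(x,y) log₂ P(x,y). Per-cell terms -P(x,y)·log₂P(x,y):
  X=0: 0.3971, 0.4422, 0.4720
  X=1: 0.1727, 0.2043, 0.2274
  X=2: 0.2686, 0.3106, 0.3414
  X=3: 0.1129, 0.1330, 0.1481
Sum of the 12 terms: H(X,Y) = 3.2303 bits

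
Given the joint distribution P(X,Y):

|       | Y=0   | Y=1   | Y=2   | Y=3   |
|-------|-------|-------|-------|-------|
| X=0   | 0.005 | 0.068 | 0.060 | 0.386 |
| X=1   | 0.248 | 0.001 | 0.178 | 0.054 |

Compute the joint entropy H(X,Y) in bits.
2.2550 bits

H(X,Y) = -Σ_{x,y} P(x,y) log₂ P(x,y). Per-cell terms -P(x,y)·log₂P(x,y):
  X=0: 0.0382, 0.2637, 0.2435, 0.5301
  X=1: 0.4989, 0.0100, 0.4432, 0.2274
Sum of the 8 terms: H(X,Y) = 2.2550 bits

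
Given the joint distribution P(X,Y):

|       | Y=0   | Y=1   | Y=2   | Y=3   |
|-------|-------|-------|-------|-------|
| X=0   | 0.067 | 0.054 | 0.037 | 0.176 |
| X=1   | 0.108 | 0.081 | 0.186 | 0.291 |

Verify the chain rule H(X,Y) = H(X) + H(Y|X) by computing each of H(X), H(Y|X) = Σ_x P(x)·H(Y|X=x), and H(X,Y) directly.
H(X) = 0.9190 bits, H(Y|X) = 1.7969 bits, H(X,Y) = 2.7158 bits

Marginal of X (row sums):
  P(X=0) = 0.067 + 0.054 + 0.037 + 0.176 = 0.334
  P(X=1) = 0.108 + 0.081 + 0.186 + 0.291 = 0.666
H(X) = -[0.334·log₂(0.334) + 0.666·log₂(0.666)]
  = 0.52841 + 0.39055 = 0.9190 bits

H(Y|X) = Σ_x P(x)·H(Y|X=x):
  X=0: P(X=0) = 0.334, P(Y|X=0) = (67/334, 27/167, 37/334, 88/167) → H(Y|X=0) = 1.72861
  X=1: P(X=1) = 0.666, P(Y|X=1) = (6/37, 9/74, 31/111, 97/222) → H(Y|X=1) = 1.83112
H(Y|X) = 0.334·1.72861 + 0.666·1.83112 = 1.7969 bits

H(X,Y) = -Σ_{x,y} P(x,y) log₂ P(x,y). Per-cell terms -P(x,y)·log₂P(x,y):
  X=0: 0.26128, 0.22739, 0.17598, 0.44112
  X=1: 0.34678, 0.29370, 0.45135, 0.51824
Sum of the 8 terms: H(X,Y) = 2.7158 bits

Chain rule check:
  H(X) + H(Y|X) = 0.9190 + 1.7969 = 2.7159 bits
  H(X,Y) = 2.7158 bits
✓ Chain rule verified (Δ = 0.0001 is 4-dp rounding noise: each of the three values was rounded independently).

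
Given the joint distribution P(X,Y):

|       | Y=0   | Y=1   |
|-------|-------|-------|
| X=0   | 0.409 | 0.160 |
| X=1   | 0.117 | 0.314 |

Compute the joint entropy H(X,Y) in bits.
1.8375 bits

H(X,Y) = -Σ_{x,y} P(x,y) log₂ P(x,y). Per-cell terms -P(x,y)·log₂P(x,y):
  X=0: 0.52754, 0.42302
  X=1: 0.36216, 0.52475
Sum of the 4 terms: H(X,Y) = 1.8375 bits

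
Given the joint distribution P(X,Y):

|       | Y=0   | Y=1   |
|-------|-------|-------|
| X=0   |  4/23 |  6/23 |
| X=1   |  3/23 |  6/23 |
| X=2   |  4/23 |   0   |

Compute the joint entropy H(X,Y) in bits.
2.2725 bits

H(X,Y) = -Σ_{x,y} P(x,y) log₂ P(x,y). Per-cell terms -P(x,y)·log₂P(x,y):
  X=0: 0.4389, 0.5057
  X=1: 0.3833, 0.5057
  X=2: 0.4389, 0.0000
  (cells with P = 0 contribute 0)
Sum of the 6 terms: H(X,Y) = 2.2725 bits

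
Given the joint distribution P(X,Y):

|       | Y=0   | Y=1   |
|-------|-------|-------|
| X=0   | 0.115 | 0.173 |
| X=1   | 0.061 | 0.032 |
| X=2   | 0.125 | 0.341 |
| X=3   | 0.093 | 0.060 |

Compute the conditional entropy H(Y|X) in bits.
0.9046 bits

H(Y|X) = H(X,Y) - H(X)

H(X,Y) = -Σ_{x,y} P(x,y) log₂ P(x,y). Per-cell terms -P(x,y)·log₂P(x,y):
  X=0: 0.358834, 0.437890
  X=1: 0.246138, 0.158905
  X=2: 0.375000, 0.529285
  X=3: 0.318676, 0.243534
Sum of the 8 terms: H(X,Y) = 2.668262 bits

Marginal of X (row sums):
  P(X=0) = 0.115 + 0.173 = 0.288
  P(X=1) = 0.061 + 0.032 = 0.093
  P(X=2) = 0.125 + 0.341 = 0.466
  P(X=3) = 0.093 + 0.060 = 0.153
H(X) = -[0.288·log₂(0.288) + 0.093·log₂(0.093) + 0.466·log₂(0.466) + 0.153·log₂(0.153)]
  = 0.517207 + 0.318676 + 0.513345 + 0.414385 = 1.763613 bits

H(Y|X) = H(X,Y) - H(X) = 2.668262 - 1.763613 = 0.9046 bits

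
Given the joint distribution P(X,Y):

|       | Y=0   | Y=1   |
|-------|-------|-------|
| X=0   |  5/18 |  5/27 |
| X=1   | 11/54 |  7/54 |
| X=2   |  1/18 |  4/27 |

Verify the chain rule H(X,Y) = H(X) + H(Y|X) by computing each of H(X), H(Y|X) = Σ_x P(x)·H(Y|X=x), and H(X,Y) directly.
H(X) = 1.5103 bits, H(Y|X) = 0.9431 bits, H(X,Y) = 2.4534 bits

Marginal of X (row sums):
  P(X=0) = 5/18 + 5/27 = 25/54
  P(X=1) = 11/54 + 7/54 = 1/3
  P(X=2) = 1/18 + 4/27 = 11/54
H(X) = -[(25/54)·log₂(25/54) + (1/3)·log₂(1/3) + (11/54)·log₂(11/54)]
  = 0.514366 + 0.528321 + 0.467593 = 1.5103 bits

H(Y|X) = Σ_x P(x)·H(Y|X=x):
  X=0: P(X=0) = 25/54, P(Y|X=0) = (3/5, 2/5) → H(Y|X=0) = 0.970951
  X=1: P(X=1) = 1/3, P(Y|X=1) = (11/18, 7/18) → H(Y|X=1) = 0.964079
  X=2: P(X=2) = 11/54, P(Y|X=2) = (3/11, 8/11) → H(Y|X=2) = 0.845351
H(Y|X) = (25/54)·0.970951 + (1/3)·0.964079 + (11/54)·0.845351 = 0.9431 bits

H(X,Y) = -Σ_{x,y} P(x,y) log₂ P(x,y). Per-cell terms -P(x,y)·log₂P(x,y):
  X=0: 0.513332, 0.450548
  X=1: 0.467593, 0.382088
  X=2: 0.231663, 0.408131
Sum of the 6 terms: H(X,Y) = 2.4534 bits

Chain rule check:
  H(X) + H(Y|X) = 1.5103 + 0.9431 = 2.4534 bits
  H(X,Y) = 2.4534 bits
✓ Chain rule verified.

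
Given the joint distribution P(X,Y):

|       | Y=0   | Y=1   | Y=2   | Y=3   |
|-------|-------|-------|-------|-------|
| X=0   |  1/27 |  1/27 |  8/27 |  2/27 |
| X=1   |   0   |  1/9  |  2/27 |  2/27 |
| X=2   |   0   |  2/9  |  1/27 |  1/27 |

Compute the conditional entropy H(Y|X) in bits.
1.3484 bits

H(Y|X) = H(X,Y) - H(X)

H(X,Y) = -Σ_{x,y} P(x,y) log₂ P(x,y). Per-cell terms -P(x,y)·log₂P(x,y):
  X=0: 0.1761069, 0.1761069, 0.5199667, 0.2781398
  X=1: 0.0000000, 0.3522139, 0.2781398, 0.2781398
  X=2: 0.0000000, 0.4822056, 0.1761069, 0.1761069
  (cells with P = 0 contribute 0)
Sum of the 12 terms: H(X,Y) = 2.893233 bits

Marginal of X (row sums):
  P(X=0) = 1/27 + 1/27 + 8/27 + 2/27 = 4/9
  P(X=1) = 0 + 1/9 + 2/27 + 2/27 = 7/27
  P(X=2) = 0 + 2/9 + 1/27 + 1/27 = 8/27
H(X) = -[(4/9)·log₂(4/9) + (7/27)·log₂(7/27) + (8/27)·log₂(8/27)]
  = 0.5199667 + 0.5049159 + 0.5199667 = 1.544849 bits

H(Y|X) = H(X,Y) - H(X) = 2.893233 - 1.544849 = 1.3484 bits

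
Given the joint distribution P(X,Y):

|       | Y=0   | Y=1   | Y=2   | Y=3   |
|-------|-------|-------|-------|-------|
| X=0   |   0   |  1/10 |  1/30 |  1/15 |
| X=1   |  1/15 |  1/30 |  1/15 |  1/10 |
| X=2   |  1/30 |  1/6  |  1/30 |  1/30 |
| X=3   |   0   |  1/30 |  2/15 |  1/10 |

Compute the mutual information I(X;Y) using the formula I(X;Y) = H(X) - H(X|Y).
0.3023 bits

I(X;Y) = H(X) - H(X|Y)

Marginal of X (row sums):
  P(X=0) = 0 + 1/10 + 1/30 + 1/15 = 1/5
  P(X=1) = 1/15 + 1/30 + 1/15 + 1/10 = 4/15
  P(X=2) = 1/30 + 1/6 + 1/30 + 1/30 = 4/15
  P(X=3) = 0 + 1/30 + 2/15 + 1/10 = 4/15
H(X) = -[(1/5)·log₂(1/5) + (4/15)·log₂(4/15) + (4/15)·log₂(4/15) + (4/15)·log₂(4/15)]
  = 0.46439 + 0.50850 + 0.50850 + 0.50850 = 1.9899 bits

Marginal of Y (column sums):
  P(Y=0) = 0 + 1/15 + 1/30 + 0 = 1/10
  P(Y=1) = 1/10 + 1/30 + 1/6 + 1/30 = 1/3
  P(Y=2) = 1/30 + 1/15 + 1/30 + 2/15 = 4/15
  P(Y=3) = 1/15 + 1/10 + 1/30 + 1/10 = 3/10
H(X|Y) = Σ_y P(y)·H(X|Y=y):
  Y=0: P(Y=0) = 1/10, P(X|Y=0) = (0, 2/3, 1/3, 0) → H(X|Y=0) = 0.91830
  Y=1: P(Y=1) = 1/3, P(X|Y=1) = (3/10, 1/10, 1/2, 1/10) → H(X|Y=1) = 1.68548
  Y=2: P(Y=2) = 4/15, P(X|Y=2) = (1/8, 1/4, 1/8, 1/2) → H(X|Y=2) = 1.75000
  Y=3: P(Y=3) = 3/10, P(X|Y=3) = (2/9, 1/3, 1/9, 1/3) → H(X|Y=3) = 1.89106
H(X|Y) = (1/10)·0.91830 + (1/3)·1.68548 + (4/15)·1.75000 + (3/10)·1.89106 = 1.6876 bits

I(X;Y) = H(X) - H(X|Y) = 1.9899 - 1.6876 = 0.3023 bits

Cross-check via I(X;Y) = H(X) + H(Y) - H(X,Y): computing H(Y) from the column sums and H(X,Y) from the 16 cells in the same way gives H(Y) = 1.8901 bits and H(X,Y) = 3.5777 bits, so
I(X;Y) = 1.9899 + 1.8901 - 3.5777 = 0.3023 bits ✓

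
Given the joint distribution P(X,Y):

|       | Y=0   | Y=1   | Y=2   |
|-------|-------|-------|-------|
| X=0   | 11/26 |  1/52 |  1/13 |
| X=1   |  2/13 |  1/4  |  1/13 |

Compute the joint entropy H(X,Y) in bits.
2.1194 bits

H(X,Y) = -Σ_{x,y} P(x,y) log₂ P(x,y). Per-cell terms -P(x,y)·log₂P(x,y):
  X=0: 0.52504, 0.10962, 0.28465
  X=1: 0.41545, 0.50000, 0.28465
Sum of the 6 terms: H(X,Y) = 2.1194 bits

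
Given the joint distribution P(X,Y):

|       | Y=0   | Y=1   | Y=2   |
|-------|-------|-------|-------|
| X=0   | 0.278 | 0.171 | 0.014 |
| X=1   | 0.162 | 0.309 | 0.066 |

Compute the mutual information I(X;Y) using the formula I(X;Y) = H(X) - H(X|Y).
0.0739 bits

I(X;Y) = H(X) - H(X|Y)

Marginal of X (row sums):
  P(X=0) = 0.278 + 0.171 + 0.014 = 0.463
  P(X=1) = 0.162 + 0.309 + 0.066 = 0.537
H(X) = -[0.463·log₂(0.463) + 0.537·log₂(0.537)]
  = 0.514354 + 0.481692 = 0.99605 bits

Marginal of Y (column sums):
  P(Y=0) = 0.278 + 0.162 = 0.440
  P(Y=1) = 0.171 + 0.309 = 0.480
  P(Y=2) = 0.014 + 0.066 = 0.080
H(X|Y) = Σ_y P(y)·H(X|Y=y):
  Y=0: P(Y=0) = 0.440, P(X|Y=0) = (139/220, 81/220) → H(X|Y=0) = 0.949266
  Y=1: P(Y=1) = 0.480, P(X|Y=1) = (57/160, 103/160) → H(X|Y=1) = 0.939526
  Y=2: P(Y=2) = 0.080, P(X|Y=2) = (7/40, 33/40) → H(X|Y=2) = 0.669016
H(X|Y) = 0.440·0.949266 + 0.480·0.939526 + 0.080·0.669016 = 0.92217 bits

I(X;Y) = H(X) - H(X|Y) = 0.99605 - 0.92217 = 0.0739 bits

Cross-check via I(X;Y) = H(X) + H(Y) - H(X,Y): computing H(Y) from the column sums and H(X,Y) from the 6 cells in the same way gives H(Y) = 1.32092 bits and H(X,Y) = 2.24310 bits, so
I(X;Y) = 0.99605 + 1.32092 - 2.24310 = 0.0739 bits ✓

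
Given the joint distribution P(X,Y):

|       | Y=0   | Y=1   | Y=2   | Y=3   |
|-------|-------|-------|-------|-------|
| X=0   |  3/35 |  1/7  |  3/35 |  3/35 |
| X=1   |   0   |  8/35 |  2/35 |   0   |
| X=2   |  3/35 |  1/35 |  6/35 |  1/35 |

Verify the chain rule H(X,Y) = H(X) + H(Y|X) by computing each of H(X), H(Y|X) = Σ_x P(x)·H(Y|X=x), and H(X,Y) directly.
H(X) = 1.5700 bits, H(Y|X) = 1.4982 bits, H(X,Y) = 3.0682 bits

Marginal of X (row sums):
  P(X=0) = 3/35 + 1/7 + 3/35 + 3/35 = 2/5
  P(X=1) = 0 + 8/35 + 2/35 + 0 = 2/7
  P(X=2) = 3/35 + 1/35 + 6/35 + 1/35 = 11/35
H(X) = -[(2/5)·log₂(2/5) + (2/7)·log₂(2/7) + (11/35)·log₂(11/35)]
  = 0.52877 + 0.51639 + 0.52481 = 1.5700 bits

H(Y|X) = Σ_x P(x)·H(Y|X=x):
  X=0: P(X=0) = 2/5, P(Y|X=0) = (3/14, 5/14, 3/14, 3/14) → H(Y|X=0) = 1.95919
  X=1: P(X=1) = 2/7, P(Y|X=1) = (0, 4/5, 1/5, 0) → H(Y|X=1) = 0.72193
  X=2: P(X=2) = 11/35, P(Y|X=2) = (3/11, 1/11, 6/11, 1/11) → H(Y|X=2) = 1.61719
H(Y|X) = (2/5)·1.95919 + (2/7)·0.72193 + (11/35)·1.61719 = 1.4982 bits

H(X,Y) = -Σ_{x,y} P(x,y) log₂ P(x,y). Per-cell terms -P(x,y)·log₂P(x,y):
  X=0: 0.30380, 0.40105, 0.30380, 0.30380
  X=1: 0.00000, 0.48669, 0.23596, 0.00000
  X=2: 0.30380, 0.14655, 0.43617, 0.14655
  (cells with P = 0 contribute 0)
Sum of the 12 terms: H(X,Y) = 3.0682 bits

Chain rule check:
  H(X) + H(Y|X) = 1.5700 + 1.4982 = 3.0682 bits
  H(X,Y) = 3.0682 bits
✓ Chain rule verified.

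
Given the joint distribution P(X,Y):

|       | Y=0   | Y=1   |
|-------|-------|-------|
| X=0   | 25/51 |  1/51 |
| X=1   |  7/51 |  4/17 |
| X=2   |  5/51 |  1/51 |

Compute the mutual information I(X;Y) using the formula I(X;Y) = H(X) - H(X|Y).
0.2978 bits

I(X;Y) = H(X) - H(X|Y)

Marginal of X (row sums):
  P(X=0) = 25/51 + 1/51 = 26/51
  P(X=1) = 7/51 + 4/17 = 19/51
  P(X=2) = 5/51 + 1/51 = 2/17
H(X) = -[(26/51)·log₂(26/51) + (19/51)·log₂(19/51) + (2/17)·log₂(2/17)]
  = 0.49552 + 0.53070 + 0.36323 = 1.38945 bits

Marginal of Y (column sums):
  P(Y=0) = 25/51 + 7/51 + 5/51 = 37/51
  P(Y=1) = 1/51 + 4/17 + 1/51 = 14/51
H(X|Y) = Σ_y P(y)·H(X|Y=y):
  Y=0: P(Y=0) = 37/51, P(X|Y=0) = (25/37, 7/37, 5/37) → H(X|Y=0) = 1.22682
  Y=1: P(Y=1) = 14/51, P(X|Y=1) = (1/14, 6/7, 1/14) → H(X|Y=1) = 0.73453
H(X|Y) = (37/51)·1.22682 + (14/51)·0.73453 = 1.09168 bits

I(X;Y) = H(X) - H(X|Y) = 1.38945 - 1.09168 = 0.2978 bits

Cross-check via I(X;Y) = H(X) + H(Y) - H(X,Y): computing H(Y) from the column sums and H(X,Y) from the 6 cells in the same way gives H(Y) = 0.84786 bits and H(X,Y) = 1.93954 bits, so
I(X;Y) = 1.38945 + 0.84786 - 1.93954 = 0.2978 bits ✓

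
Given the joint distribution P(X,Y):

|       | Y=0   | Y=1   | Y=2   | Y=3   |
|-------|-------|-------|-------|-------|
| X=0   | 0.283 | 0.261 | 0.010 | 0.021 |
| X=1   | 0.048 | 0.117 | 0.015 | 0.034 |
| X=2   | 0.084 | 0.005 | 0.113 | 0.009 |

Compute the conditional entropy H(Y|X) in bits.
1.3801 bits

H(Y|X) = H(X,Y) - H(X)

H(X,Y) = -Σ_{x,y} P(x,y) log₂ P(x,y). Per-cell terms -P(x,y)·log₂P(x,y):
  X=0: 0.51538, 0.50579, 0.06644, 0.11704
  X=1: 0.21028, 0.36216, 0.09088, 0.16586
  X=2: 0.30017, 0.03822, 0.35545, 0.06116
Sum of the 12 terms: H(X,Y) = 2.7888 bits

Marginal of X (row sums):
  P(X=0) = 0.283 + 0.261 + 0.010 + 0.021 = 0.575
  P(X=1) = 0.048 + 0.117 + 0.015 + 0.034 = 0.214
  P(X=2) = 0.084 + 0.005 + 0.113 + 0.009 = 0.211
H(X) = -[0.575·log₂(0.575) + 0.214·log₂(0.214) + 0.211·log₂(0.211)]
  = 0.45906 + 0.47600 + 0.47363 = 1.4087 bits

H(Y|X) = H(X,Y) - H(X) = 2.7888 - 1.4087 = 1.3801 bits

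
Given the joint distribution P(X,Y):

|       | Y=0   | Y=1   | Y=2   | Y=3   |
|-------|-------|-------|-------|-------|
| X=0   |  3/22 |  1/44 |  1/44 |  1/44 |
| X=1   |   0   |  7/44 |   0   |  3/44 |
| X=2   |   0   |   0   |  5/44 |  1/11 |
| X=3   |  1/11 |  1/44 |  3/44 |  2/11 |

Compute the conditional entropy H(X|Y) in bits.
1.3181 bits

H(X|Y) = H(X,Y) - H(Y)

H(X,Y) = -Σ_{x,y} P(x,y) log₂ P(x,y). Per-cell terms -P(x,y)·log₂P(x,y):
  X=0: 0.39197, 0.12408, 0.12408, 0.12408
  X=1: 0.00000, 0.42192, 0.00000, 0.26417
  X=2: 0.00000, 0.00000, 0.35653, 0.31449
  X=3: 0.31449, 0.12408, 0.26417, 0.44717
  (cells with P = 0 contribute 0)
Sum of the 16 terms: H(X,Y) = 3.2712 bits

Marginal of Y (column sums):
  P(Y=0) = 3/22 + 0 + 0 + 1/11 = 5/22
  P(Y=1) = 1/44 + 7/44 + 0 + 1/44 = 9/44
  P(Y=2) = 1/44 + 0 + 5/44 + 3/44 = 9/44
  P(Y=3) = 1/44 + 3/44 + 1/11 + 2/11 = 4/11
H(Y) = -[(5/22)·log₂(5/22) + (9/44)·log₂(9/44) + (9/44)·log₂(9/44) + (4/11)·log₂(4/11)]
  = 0.48580 + 0.46831 + 0.46831 + 0.53070 = 1.9531 bits

H(X|Y) = H(X,Y) - H(Y) = 3.2712 - 1.9531 = 1.3181 bits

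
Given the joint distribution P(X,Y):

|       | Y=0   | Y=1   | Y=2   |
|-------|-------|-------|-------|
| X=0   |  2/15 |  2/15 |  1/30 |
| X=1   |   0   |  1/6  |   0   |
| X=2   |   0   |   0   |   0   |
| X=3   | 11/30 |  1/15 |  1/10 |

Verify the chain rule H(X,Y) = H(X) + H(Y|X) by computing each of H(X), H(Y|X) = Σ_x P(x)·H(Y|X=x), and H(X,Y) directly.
H(X) = 1.4356 bits, H(Y|X) = 1.0574 bits, H(X,Y) = 2.4929 bits

Marginal of X (row sums):
  P(X=0) = 2/15 + 2/15 + 1/30 = 3/10
  P(X=1) = 0 + 1/6 + 0 = 1/6
  P(X=2) = 0 + 0 + 0 = 0
  P(X=3) = 11/30 + 1/15 + 1/10 = 8/15
H(X) = -[(3/10)·log₂(3/10) + (1/6)·log₂(1/6) + (8/15)·log₂(8/15)]   (outcomes with P = 0 contribute 0)
  = 0.521090 + 0.430827 + 0.483675 = 1.4356 bits

H(Y|X) = Σ_x P(x)·H(Y|X=x):
  X=0: P(X=0) = 3/10, P(Y|X=0) = (4/9, 4/9, 1/9) → H(Y|X=0) = 1.392147
  X=1: P(X=1) = 1/6, P(Y|X=1) = (0, 1, 0) → H(Y|X=1) = 0.000000
  X=2: P(X=2) = 0 → contributes 0
  X=3: P(X=3) = 8/15, P(Y|X=3) = (11/16, 1/8, 3/16) → H(Y|X=3) = 1.199460
H(Y|X) = (3/10)·1.392147 + (1/6)·0.000000 + (8/15)·1.199460 = 1.0574 bits

H(X,Y) = -Σ_{x,y} P(x,y) log₂ P(x,y). Per-cell terms -P(x,y)·log₂P(x,y):
  X=0: 0.387585, 0.387585, 0.163563
  X=1: 0.000000, 0.430827, 0.000000
  X=2: 0.000000, 0.000000, 0.000000
  X=3: 0.530735, 0.260459, 0.332193
  (cells with P = 0 contribute 0)
Sum of the 12 terms: H(X,Y) = 2.4929 bits

Chain rule check:
  H(X) + H(Y|X) = 1.4356 + 1.0574 = 2.4930 bits
  H(X,Y) = 2.4929 bits
✓ Chain rule verified (Δ = 0.0001 is 4-dp rounding noise: each of the three values was rounded independently).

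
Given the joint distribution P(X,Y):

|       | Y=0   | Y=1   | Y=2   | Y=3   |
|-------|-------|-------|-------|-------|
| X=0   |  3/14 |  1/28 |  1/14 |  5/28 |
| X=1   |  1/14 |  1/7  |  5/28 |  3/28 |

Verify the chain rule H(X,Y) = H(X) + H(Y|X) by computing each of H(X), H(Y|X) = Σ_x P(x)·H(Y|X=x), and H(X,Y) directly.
H(X) = 1.0000 bits, H(Y|X) = 1.8258 bits, H(X,Y) = 2.8258 bits

Marginal of X (row sums):
  P(X=0) = 3/14 + 1/28 + 1/14 + 5/28 = 1/2
  P(X=1) = 1/14 + 1/7 + 5/28 + 3/28 = 1/2
H(X) = -[(1/2)·log₂(1/2) + (1/2)·log₂(1/2)]
  = 0.50000 + 0.50000 = 1.0000 bits

H(Y|X) = Σ_x P(x)·H(Y|X=x):
  X=0: P(X=0) = 1/2, P(Y|X=0) = (3/7, 1/14, 1/7, 5/14) → H(Y|X=0) = 1.72740
  X=1: P(X=1) = 1/2, P(Y|X=1) = (1/7, 2/7, 5/14, 3/14) → H(Y|X=1) = 1.92417
H(Y|X) = (1/2)·1.72740 + (1/2)·1.92417 = 1.8258 bits

H(X,Y) = -Σ_{x,y} P(x,y) log₂ P(x,y). Per-cell terms -P(x,y)·log₂P(x,y):
  X=0: 0.47623, 0.17169, 0.27195, 0.44383
  X=1: 0.27195, 0.40105, 0.44383, 0.34526
Sum of the 8 terms: H(X,Y) = 2.8258 bits

Chain rule check:
  H(X) + H(Y|X) = 1.0000 + 1.8258 = 2.8258 bits
  H(X,Y) = 2.8258 bits
✓ Chain rule verified.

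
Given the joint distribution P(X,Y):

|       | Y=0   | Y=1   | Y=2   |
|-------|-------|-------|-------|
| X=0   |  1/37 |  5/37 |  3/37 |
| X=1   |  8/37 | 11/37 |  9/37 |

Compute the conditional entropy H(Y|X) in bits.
1.5186 bits

H(Y|X) = H(X,Y) - H(X)

H(X,Y) = -Σ_{x,y} P(x,y) log₂ P(x,y). Per-cell terms -P(x,y)·log₂P(x,y):
  X=0: 0.1408, 0.3902, 0.2939
  X=1: 0.4777, 0.5203, 0.4961
Sum of the 6 terms: H(X,Y) = 2.3190 bits

Marginal of X (row sums):
  P(X=0) = 1/37 + 5/37 + 3/37 = 9/37
  P(X=1) = 8/37 + 11/37 + 9/37 = 28/37
H(X) = -[(9/37)·log₂(9/37) + (28/37)·log₂(28/37)]
  = 0.4961 + 0.3043 = 0.8004 bits

H(Y|X) = H(X,Y) - H(X) = 2.3190 - 0.8004 = 1.5186 bits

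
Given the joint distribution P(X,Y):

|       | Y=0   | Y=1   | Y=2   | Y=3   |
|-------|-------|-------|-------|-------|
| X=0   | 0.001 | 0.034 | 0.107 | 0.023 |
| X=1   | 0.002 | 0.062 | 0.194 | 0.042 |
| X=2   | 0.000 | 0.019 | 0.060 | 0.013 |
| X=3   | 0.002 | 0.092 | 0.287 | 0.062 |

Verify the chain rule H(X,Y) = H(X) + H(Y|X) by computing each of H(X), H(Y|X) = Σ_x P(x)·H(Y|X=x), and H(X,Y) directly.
H(X) = 1.7870 bits, H(Y|X) = 1.3105 bits, H(X,Y) = 3.0975 bits

Marginal of X (row sums):
  P(X=0) = 0.001 + 0.034 + 0.107 + 0.023 = 0.165
  P(X=1) = 0.002 + 0.062 + 0.194 + 0.042 = 0.300
  P(X=2) = 0.000 + 0.019 + 0.060 + 0.013 = 0.092
  P(X=3) = 0.002 + 0.092 + 0.287 + 0.062 = 0.443
H(X) = -[0.165·log₂(0.165) + 0.300·log₂(0.300) + 0.092·log₂(0.092) + 0.443·log₂(0.443)]
  = 0.42891 + 0.52109 + 0.31668 + 0.52036 = 1.7870 bits

H(Y|X) = Σ_x P(x)·H(Y|X=x):
  X=0: P(X=0) = 0.165, P(Y|X=0) = (1/165, 34/165, 107/165, 23/165) → H(Y|X=0) = 1.31570
  X=1: P(X=1) = 0.300, P(Y|X=1) = (1/150, 31/150, 97/150, 7/50) → H(Y|X=1) = 1.32208
  X=2: P(X=2) = 0.092, P(Y|X=2) = (0, 19/92, 15/23, 13/92) → H(Y|X=2) = 1.27106
  X=3: P(X=3) = 0.443, P(Y|X=3) = (2/443, 92/443, 287/443, 62/443) → H(Y|X=3) = 1.30887
H(Y|X) = 0.165·1.31570 + 0.300·1.32208 + 0.092·1.27106 + 0.443·1.30887 = 1.3105 bits

H(X,Y) = -Σ_{x,y} P(x,y) log₂ P(x,y). Per-cell terms -P(x,y)·log₂P(x,y):
  X=0: 0.00997, 0.16586, 0.34500, 0.12517
  X=1: 0.01793, 0.24872, 0.45898, 0.19209
  X=2: 0.00000, 0.10864, 0.24353, 0.08145
  X=3: 0.01793, 0.31668, 0.51685, 0.24872
  (cells with P = 0 contribute 0)
Sum of the 16 terms: H(X,Y) = 3.0975 bits

Chain rule check:
  H(X) + H(Y|X) = 1.7870 + 1.3105 = 3.0975 bits
  H(X,Y) = 3.0975 bits
✓ Chain rule verified.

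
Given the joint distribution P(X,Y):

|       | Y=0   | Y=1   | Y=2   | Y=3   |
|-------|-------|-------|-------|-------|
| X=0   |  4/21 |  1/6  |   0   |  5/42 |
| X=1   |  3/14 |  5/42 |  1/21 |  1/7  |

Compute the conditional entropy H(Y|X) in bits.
1.7056 bits

H(Y|X) = H(X,Y) - H(X)

H(X,Y) = -Σ_{x,y} P(x,y) log₂ P(x,y). Per-cell terms -P(x,y)·log₂P(x,y):
  X=0: 0.4557, 0.4308, 0.0000, 0.3655
  X=1: 0.4762, 0.3655, 0.2092, 0.4011
  (cells with P = 0 contribute 0)
Sum of the 8 terms: H(X,Y) = 2.7040 bits

Marginal of X (row sums):
  P(X=0) = 4/21 + 1/6 + 0 + 5/42 = 10/21
  P(X=1) = 3/14 + 5/42 + 1/21 + 1/7 = 11/21
H(X) = -[(10/21)·log₂(10/21) + (11/21)·log₂(11/21)]
  = 0.5097 + 0.4887 = 0.9984 bits

H(Y|X) = H(X,Y) - H(X) = 2.7040 - 0.9984 = 1.7056 bits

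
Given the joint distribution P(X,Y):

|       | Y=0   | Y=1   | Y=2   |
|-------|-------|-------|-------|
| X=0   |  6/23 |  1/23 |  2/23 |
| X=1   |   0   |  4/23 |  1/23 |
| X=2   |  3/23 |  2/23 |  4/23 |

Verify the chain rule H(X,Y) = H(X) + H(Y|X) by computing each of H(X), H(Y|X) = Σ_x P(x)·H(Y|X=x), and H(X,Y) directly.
H(X) = 1.5380 bits, H(Y|X) = 1.2349 bits, H(X,Y) = 2.7729 bits

Marginal of X (row sums):
  P(X=0) = 6/23 + 1/23 + 2/23 = 9/23
  P(X=1) = 0 + 4/23 + 1/23 = 5/23
  P(X=2) = 3/23 + 2/23 + 4/23 = 9/23
H(X) = -[(9/23)·log₂(9/23) + (5/23)·log₂(5/23) + (9/23)·log₂(9/23)]
  = 0.52968 + 0.47862 + 0.52968 = 1.5380 bits

H(Y|X) = Σ_x P(x)·H(Y|X=x):
  X=0: P(X=0) = 9/23, P(Y|X=0) = (2/3, 1/9, 2/9) → H(Y|X=0) = 1.22439
  X=1: P(X=1) = 5/23, P(Y|X=1) = (0, 4/5, 1/5) → H(Y|X=1) = 0.72193
  X=2: P(X=2) = 9/23, P(Y|X=2) = (1/3, 2/9, 4/9) → H(Y|X=2) = 1.53049
H(Y|X) = (9/23)·1.22439 + (5/23)·0.72193 + (9/23)·1.53049 = 1.2349 bits

H(X,Y) = -Σ_{x,y} P(x,y) log₂ P(x,y). Per-cell terms -P(x,y)·log₂P(x,y):
  X=0: 0.50572, 0.19668, 0.30640
  X=1: 0.00000, 0.43888, 0.19668
  X=2: 0.38330, 0.30640, 0.43888
  (cells with P = 0 contribute 0)
Sum of the 9 terms: H(X,Y) = 2.7729 bits

Chain rule check:
  H(X) + H(Y|X) = 1.5380 + 1.2349 = 2.7729 bits
  H(X,Y) = 2.7729 bits
✓ Chain rule verified.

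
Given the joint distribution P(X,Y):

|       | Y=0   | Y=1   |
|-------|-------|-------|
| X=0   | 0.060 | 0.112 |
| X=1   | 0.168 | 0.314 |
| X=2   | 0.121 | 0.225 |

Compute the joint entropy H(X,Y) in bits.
2.4072 bits

H(X,Y) = -Σ_{x,y} P(x,y) log₂ P(x,y). Per-cell terms -P(x,y)·log₂P(x,y):
  X=0: 0.24353, 0.35374
  X=1: 0.43234, 0.52475
  X=2: 0.36868, 0.48420
Sum of the 6 terms: H(X,Y) = 2.4072 bits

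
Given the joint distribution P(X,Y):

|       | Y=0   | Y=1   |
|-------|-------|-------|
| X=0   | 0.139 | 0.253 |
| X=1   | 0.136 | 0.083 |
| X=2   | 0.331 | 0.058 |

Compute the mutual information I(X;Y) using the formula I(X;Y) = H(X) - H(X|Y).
0.1536 bits

I(X;Y) = H(X) - H(X|Y)

Marginal of X (row sums):
  P(X=0) = 0.139 + 0.253 = 0.392
  P(X=1) = 0.136 + 0.083 = 0.219
  P(X=2) = 0.331 + 0.058 = 0.389
H(X) = -[0.392·log₂(0.392) + 0.219·log₂(0.219) + 0.389·log₂(0.389)]
  = 0.52962 + 0.47983 + 0.52988 = 1.53933 bits

Marginal of Y (column sums):
  P(Y=0) = 0.139 + 0.136 + 0.331 = 0.606
  P(Y=1) = 0.253 + 0.083 + 0.058 = 0.394
H(X|Y) = Σ_y P(y)·H(X|Y=y):
  Y=0: P(Y=0) = 0.606, P(X|Y=0) = (139/606, 68/303, 331/606) → H(X|Y=0) = 1.44759
  Y=1: P(Y=1) = 0.394, P(X|Y=1) = (253/394, 83/394, 29/197) → H(X|Y=1) = 1.29061
H(X|Y) = 0.606·1.44759 + 0.394·1.29061 = 1.38574 bits

I(X;Y) = H(X) - H(X|Y) = 1.53933 - 1.38574 = 0.1536 bits

Cross-check via I(X;Y) = H(X) + H(Y) - H(X,Y): computing H(Y) from the column sums and H(X,Y) from the 6 cells in the same way gives H(Y) = 0.96733 bits and H(X,Y) = 2.35307 bits, so
I(X;Y) = 1.53933 + 0.96733 - 2.35307 = 0.1536 bits ✓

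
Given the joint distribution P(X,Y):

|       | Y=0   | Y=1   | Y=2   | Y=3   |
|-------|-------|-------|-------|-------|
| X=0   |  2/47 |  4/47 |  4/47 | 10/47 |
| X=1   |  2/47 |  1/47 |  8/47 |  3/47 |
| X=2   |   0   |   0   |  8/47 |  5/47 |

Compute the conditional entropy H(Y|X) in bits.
1.4950 bits

H(Y|X) = H(X,Y) - H(X)

H(X,Y) = -Σ_{x,y} P(x,y) log₂ P(x,y). Per-cell terms -P(x,y)·log₂P(x,y):
  X=0: 0.19381, 0.30252, 0.30252, 0.47503
  X=1: 0.19381, 0.11818, 0.43482, 0.25338
  X=2: 0.00000, 0.00000, 0.43482, 0.34390
  (cells with P = 0 contribute 0)
Sum of the 12 terms: H(X,Y) = 3.0528 bits

Marginal of X (row sums):
  P(X=0) = 2/47 + 4/47 + 4/47 + 10/47 = 20/47
  P(X=1) = 2/47 + 1/47 + 8/47 + 3/47 = 14/47
  P(X=2) = 0 + 0 + 8/47 + 5/47 = 13/47
H(X) = -[(20/47)·log₂(20/47) + (14/47)·log₂(14/47) + (13/47)·log₂(13/47)]
  = 0.52454 + 0.52045 + 0.51285 = 1.5578 bits

H(Y|X) = H(X,Y) - H(X) = 3.0528 - 1.5578 = 1.4950 bits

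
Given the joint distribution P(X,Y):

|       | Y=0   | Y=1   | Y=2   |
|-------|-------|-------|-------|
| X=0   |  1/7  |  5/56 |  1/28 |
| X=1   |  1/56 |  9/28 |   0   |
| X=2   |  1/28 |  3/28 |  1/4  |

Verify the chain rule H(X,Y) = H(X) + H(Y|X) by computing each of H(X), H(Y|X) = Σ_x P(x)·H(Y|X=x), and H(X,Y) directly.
H(X) = 1.5677 bits, H(Y|X) = 0.9632 bits, H(X,Y) = 2.5309 bits

Marginal of X (row sums):
  P(X=0) = 1/7 + 5/56 + 1/28 = 15/56
  P(X=1) = 1/56 + 9/28 + 0 = 19/56
  P(X=2) = 1/28 + 3/28 + 1/4 = 11/28
H(X) = -[(15/56)·log₂(15/56) + (19/56)·log₂(19/56) + (11/28)·log₂(11/28)]
  = 0.50905 + 0.52909 + 0.52954 = 1.5677 bits

H(Y|X) = Σ_x P(x)·H(Y|X=x):
  X=0: P(X=0) = 15/56, P(Y|X=0) = (8/15, 1/3, 2/15) → H(Y|X=0) = 1.39958
  X=1: P(X=1) = 19/56, P(Y|X=1) = (1/19, 18/19, 0) → H(Y|X=1) = 0.29747
  X=2: P(X=2) = 11/28, P(Y|X=2) = (1/11, 3/11, 7/11) → H(Y|X=2) = 1.24067
H(Y|X) = (15/56)·1.39958 + (19/56)·0.29747 + (11/28)·1.24067 = 0.9632 bits

H(X,Y) = -Σ_{x,y} P(x,y) log₂ P(x,y). Per-cell terms -P(x,y)·log₂P(x,y):
  X=0: 0.40105, 0.31120, 0.17169
  X=1: 0.10370, 0.52632, 0.00000
  X=2: 0.17169, 0.34526, 0.50000
  (cells with P = 0 contribute 0)
Sum of the 9 terms: H(X,Y) = 2.5309 bits

Chain rule check:
  H(X) + H(Y|X) = 1.5677 + 0.9632 = 2.5309 bits
  H(X,Y) = 2.5309 bits
✓ Chain rule verified.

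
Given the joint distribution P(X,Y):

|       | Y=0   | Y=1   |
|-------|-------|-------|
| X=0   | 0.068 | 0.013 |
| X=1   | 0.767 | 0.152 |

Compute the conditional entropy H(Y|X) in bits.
0.6461 bits

H(Y|X) = H(X,Y) - H(X)

H(X,Y) = -Σ_{x,y} P(x,y) log₂ P(x,y). Per-cell terms -P(x,y)·log₂P(x,y):
  X=0: 0.26373, 0.08145
  X=1: 0.29353, 0.41311
Sum of the 4 terms: H(X,Y) = 1.0518 bits

Marginal of X (row sums):
  P(X=0) = 0.068 + 0.013 = 0.081
  P(X=1) = 0.767 + 0.152 = 0.919
H(X) = -[0.081·log₂(0.081) + 0.919·log₂(0.919)]
  = 0.29370 + 0.11199 = 0.4057 bits

H(Y|X) = H(X,Y) - H(X) = 1.0518 - 0.4057 = 0.6461 bits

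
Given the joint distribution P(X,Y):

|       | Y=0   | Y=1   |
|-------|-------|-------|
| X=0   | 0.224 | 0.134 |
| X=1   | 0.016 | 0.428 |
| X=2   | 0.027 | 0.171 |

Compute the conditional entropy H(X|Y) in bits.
1.2308 bits

H(X|Y) = H(X,Y) - H(Y)

H(X,Y) = -Σ_{x,y} P(x,y) log₂ P(x,y). Per-cell terms -P(x,y)·log₂P(x,y):
  X=0: 0.48349, 0.38856
  X=1: 0.09545, 0.52401
  X=2: 0.14069, 0.43570
Sum of the 6 terms: H(X,Y) = 2.0679 bits

Marginal of Y (column sums):
  P(Y=0) = 0.224 + 0.016 + 0.027 = 0.267
  P(Y=1) = 0.134 + 0.428 + 0.171 = 0.733
H(Y) = -[0.267·log₂(0.267) + 0.733·log₂(0.733)]
  = 0.50866 + 0.32847 = 0.8371 bits

H(X|Y) = H(X,Y) - H(Y) = 2.0679 - 0.8371 = 1.2308 bits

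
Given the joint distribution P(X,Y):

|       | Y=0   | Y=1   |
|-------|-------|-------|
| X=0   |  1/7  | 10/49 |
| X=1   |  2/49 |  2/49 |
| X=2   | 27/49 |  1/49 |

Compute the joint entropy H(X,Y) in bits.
1.8340 bits

H(X,Y) = -Σ_{x,y} P(x,y) log₂ P(x,y). Per-cell terms -P(x,y)·log₂P(x,y):
  X=0: 0.401051, 0.467915
  X=1: 0.188356, 0.188356
  X=2: 0.473780, 0.114586
Sum of the 6 terms: H(X,Y) = 1.8340 bits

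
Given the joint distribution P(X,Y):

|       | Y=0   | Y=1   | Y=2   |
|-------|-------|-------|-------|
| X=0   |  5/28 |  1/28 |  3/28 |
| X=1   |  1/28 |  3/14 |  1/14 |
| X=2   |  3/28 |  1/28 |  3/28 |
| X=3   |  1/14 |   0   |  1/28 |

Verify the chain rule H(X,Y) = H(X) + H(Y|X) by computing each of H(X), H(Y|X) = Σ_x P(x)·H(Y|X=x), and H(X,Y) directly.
H(X) = 1.8979 bits, H(Y|X) = 1.2886 bits, H(X,Y) = 3.1865 bits

Marginal of X (row sums):
  P(X=0) = 5/28 + 1/28 + 3/28 = 9/28
  P(X=1) = 1/28 + 3/14 + 1/14 = 9/28
  P(X=2) = 3/28 + 1/28 + 3/28 = 1/4
  P(X=3) = 1/14 + 0 + 1/28 = 3/28
H(X) = -[(9/28)·log₂(9/28) + (9/28)·log₂(9/28) + (1/4)·log₂(1/4) + (3/28)·log₂(3/28)]
  = 0.52632 + 0.52632 + 0.50000 + 0.34526 = 1.8979 bits

H(Y|X) = Σ_x P(x)·H(Y|X=x):
  X=0: P(X=0) = 9/28, P(Y|X=0) = (5/9, 1/9, 1/3) → H(Y|X=0) = 1.35164
  X=1: P(X=1) = 9/28, P(Y|X=1) = (1/9, 2/3, 2/9) → H(Y|X=1) = 1.22439
  X=2: P(X=2) = 1/4, P(Y|X=2) = (3/7, 1/7, 3/7) → H(Y|X=2) = 1.44882
  X=3: P(X=3) = 3/28, P(Y|X=3) = (2/3, 0, 1/3) → H(Y|X=3) = 0.91830
H(Y|X) = (9/28)·1.35164 + (9/28)·1.22439 + (1/4)·1.44882 + (3/28)·0.91830 = 1.2886 bits

H(X,Y) = -Σ_{x,y} P(x,y) log₂ P(x,y). Per-cell terms -P(x,y)·log₂P(x,y):
  X=0: 0.44383, 0.17169, 0.34526
  X=1: 0.17169, 0.47623, 0.27195
  X=2: 0.34526, 0.17169, 0.34526
  X=3: 0.27195, 0.00000, 0.17169
  (cells with P = 0 contribute 0)
Sum of the 12 terms: H(X,Y) = 3.1865 bits

Chain rule check:
  H(X) + H(Y|X) = 1.8979 + 1.2886 = 3.1865 bits
  H(X,Y) = 3.1865 bits
✓ Chain rule verified.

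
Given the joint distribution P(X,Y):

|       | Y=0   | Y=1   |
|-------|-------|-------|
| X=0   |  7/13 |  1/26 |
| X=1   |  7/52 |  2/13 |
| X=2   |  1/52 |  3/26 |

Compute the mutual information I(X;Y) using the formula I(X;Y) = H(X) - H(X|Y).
0.3194 bits

I(X;Y) = H(X) - H(X|Y)

Marginal of X (row sums):
  P(X=0) = 7/13 + 1/26 = 15/26
  P(X=1) = 7/52 + 2/13 = 15/52
  P(X=2) = 1/52 + 3/26 = 7/52
H(X) = -[(15/26)·log₂(15/26) + (15/52)·log₂(15/52) + (7/52)·log₂(7/52)]
  = 0.45782 + 0.51737 + 0.38945 = 1.3646 bits

Marginal of Y (column sums):
  P(Y=0) = 7/13 + 7/52 + 1/52 = 9/13
  P(Y=1) = 1/26 + 2/13 + 3/26 = 4/13
H(X|Y) = Σ_y P(y)·H(X|Y=y):
  Y=0: P(Y=0) = 9/13, P(X|Y=0) = (7/9, 7/36, 1/36) → H(X|Y=0) = 0.88500
  Y=1: P(Y=1) = 4/13, P(X|Y=1) = (1/8, 1/2, 3/8) → H(X|Y=1) = 1.40564
H(X|Y) = (9/13)·0.88500 + (4/13)·1.40564 = 1.0452 bits

I(X;Y) = H(X) - H(X|Y) = 1.3646 - 1.0452 = 0.3194 bits

Cross-check via I(X;Y) = H(X) + H(Y) - H(X,Y): computing H(Y) from the column sums and H(X,Y) from the 6 cells in the same way gives H(Y) = 0.8905 bits and H(X,Y) = 1.9357 bits, so
I(X;Y) = 1.3646 + 0.8905 - 1.9357 = 0.3194 bits ✓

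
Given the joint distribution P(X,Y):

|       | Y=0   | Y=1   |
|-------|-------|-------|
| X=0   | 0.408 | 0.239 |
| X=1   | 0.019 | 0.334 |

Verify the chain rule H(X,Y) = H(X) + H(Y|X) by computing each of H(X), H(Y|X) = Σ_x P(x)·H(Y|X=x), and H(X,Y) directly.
H(X) = 0.9367 bits, H(Y|X) = 0.7215 bits, H(X,Y) = 1.6583 bits

Marginal of X (row sums):
  P(X=0) = 0.408 + 0.239 = 0.647
  P(X=1) = 0.019 + 0.334 = 0.353
H(X) = -[0.647·log₂(0.647) + 0.353·log₂(0.353)]
  = 0.40642 + 0.53030 = 0.9367 bits

H(Y|X) = Σ_x P(x)·H(Y|X=x):
  X=0: P(X=0) = 0.647, P(Y|X=0) = (408/647, 239/647) → H(Y|X=0) = 0.95021
  X=1: P(X=1) = 0.353, P(Y|X=1) = (19/353, 334/353) → H(Y|X=1) = 0.30243
H(Y|X) = 0.647·0.95021 + 0.353·0.30243 = 0.7215 bits

H(X,Y) = -Σ_{x,y} P(x,y) log₂ P(x,y). Per-cell terms -P(x,y)·log₂P(x,y):
  X=0: 0.52769, 0.49352
  X=1: 0.10864, 0.52841
Sum of the 4 terms: H(X,Y) = 1.6583 bits

Chain rule check:
  H(X) + H(Y|X) = 0.9367 + 0.7215 = 1.6582 bits
  H(X,Y) = 1.6583 bits
✓ Chain rule verified (Δ = 0.0001 is 4-dp rounding noise: each of the three values was rounded independently).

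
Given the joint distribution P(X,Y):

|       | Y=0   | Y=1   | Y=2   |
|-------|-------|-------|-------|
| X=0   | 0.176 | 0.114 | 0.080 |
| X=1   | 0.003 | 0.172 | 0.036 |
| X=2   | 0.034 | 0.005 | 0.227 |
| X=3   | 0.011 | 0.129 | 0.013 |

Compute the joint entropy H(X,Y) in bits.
2.9482 bits

H(X,Y) = -Σ_{x,y} P(x,y) log₂ P(x,y). Per-cell terms -P(x,y)·log₂P(x,y):
  X=0: 0.44112, 0.35715, 0.29151
  X=1: 0.02514, 0.43680, 0.17265
  X=2: 0.16586, 0.03822, 0.48561
  X=3: 0.07157, 0.38114, 0.08145
Sum of the 12 terms: H(X,Y) = 2.9482 bits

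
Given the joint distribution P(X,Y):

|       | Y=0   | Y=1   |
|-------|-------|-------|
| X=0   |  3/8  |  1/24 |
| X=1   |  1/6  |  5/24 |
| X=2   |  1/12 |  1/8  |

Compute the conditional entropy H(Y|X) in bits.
0.7693 bits

H(Y|X) = H(X,Y) - H(X)

H(X,Y) = -Σ_{x,y} P(x,y) log₂ P(x,y). Per-cell terms -P(x,y)·log₂P(x,y):
  X=0: 0.53064, 0.19104
  X=1: 0.43083, 0.47147
  X=2: 0.29875, 0.37500
Sum of the 6 terms: H(X,Y) = 2.2977 bits

Marginal of X (row sums):
  P(X=0) = 3/8 + 1/24 = 5/12
  P(X=1) = 1/6 + 5/24 = 3/8
  P(X=2) = 1/12 + 1/8 = 5/24
H(X) = -[(5/12)·log₂(5/12) + (3/8)·log₂(3/8) + (5/24)·log₂(5/24)]
  = 0.52626 + 0.53064 + 0.47147 = 1.5284 bits

H(Y|X) = H(X,Y) - H(X) = 2.2977 - 1.5284 = 0.7693 bits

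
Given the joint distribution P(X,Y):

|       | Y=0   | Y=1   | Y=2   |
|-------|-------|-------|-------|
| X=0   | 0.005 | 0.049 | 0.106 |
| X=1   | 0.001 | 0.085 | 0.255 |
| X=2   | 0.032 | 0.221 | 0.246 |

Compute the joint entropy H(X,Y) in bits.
2.5476 bits

H(X,Y) = -Σ_{x,y} P(x,y) log₂ P(x,y). Per-cell terms -P(x,y)·log₂P(x,y):
  X=0: 0.038219, 0.213203, 0.343214
  X=1: 0.009966, 0.302293, 0.502715
  X=2: 0.158905, 0.481312, 0.497724
Sum of the 9 terms: H(X,Y) = 2.5476 bits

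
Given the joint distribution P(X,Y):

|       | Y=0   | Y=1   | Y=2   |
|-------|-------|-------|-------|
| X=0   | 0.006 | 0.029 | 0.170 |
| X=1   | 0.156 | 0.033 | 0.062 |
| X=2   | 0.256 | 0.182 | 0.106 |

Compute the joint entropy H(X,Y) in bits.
2.7501 bits

H(X,Y) = -Σ_{x,y} P(x,y) log₂ P(x,y). Per-cell terms -P(x,y)·log₂P(x,y):
  X=0: 0.04428, 0.14813, 0.43459
  X=1: 0.41814, 0.16241, 0.24872
  X=2: 0.50324, 0.44735, 0.34321
Sum of the 9 terms: H(X,Y) = 2.7501 bits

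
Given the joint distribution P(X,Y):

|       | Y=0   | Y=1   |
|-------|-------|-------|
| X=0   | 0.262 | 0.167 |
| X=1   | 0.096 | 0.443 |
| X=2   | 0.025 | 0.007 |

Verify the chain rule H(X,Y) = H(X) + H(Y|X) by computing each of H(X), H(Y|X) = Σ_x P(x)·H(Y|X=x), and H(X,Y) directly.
H(X) = 1.1633 bits, H(Y|X) = 0.8023 bits, H(X,Y) = 1.9656 bits

Marginal of X (row sums):
  P(X=0) = 0.262 + 0.167 = 0.429
  P(X=1) = 0.096 + 0.443 = 0.539
  P(X=2) = 0.025 + 0.007 = 0.032
H(X) = -[0.429·log₂(0.429) + 0.539·log₂(0.539) + 0.032·log₂(0.032)]
  = 0.52379 + 0.48060 + 0.15891 = 1.1633 bits

H(Y|X) = Σ_x P(x)·H(Y|X=x):
  X=0: P(X=0) = 0.429, P(Y|X=0) = (262/429, 167/429) → H(Y|X=0) = 0.96433
  X=1: P(X=1) = 0.539, P(Y|X=1) = (96/539, 443/539) → H(Y|X=1) = 0.67592
  X=2: P(X=2) = 0.032, P(Y|X=2) = (25/32, 7/32) → H(Y|X=2) = 0.75788
H(Y|X) = 0.429·0.96433 + 0.539·0.67592 + 0.032·0.75788 = 0.8023 bits

H(X,Y) = -Σ_{x,y} P(x,y) log₂ P(x,y). Per-cell terms -P(x,y)·log₂P(x,y):
  X=0: 0.50628, 0.43121
  X=1: 0.32456, 0.52036
  X=2: 0.13305, 0.05011
Sum of the 6 terms: H(X,Y) = 1.9656 bits

Chain rule check:
  H(X) + H(Y|X) = 1.1633 + 0.8023 = 1.9656 bits
  H(X,Y) = 1.9656 bits
✓ Chain rule verified.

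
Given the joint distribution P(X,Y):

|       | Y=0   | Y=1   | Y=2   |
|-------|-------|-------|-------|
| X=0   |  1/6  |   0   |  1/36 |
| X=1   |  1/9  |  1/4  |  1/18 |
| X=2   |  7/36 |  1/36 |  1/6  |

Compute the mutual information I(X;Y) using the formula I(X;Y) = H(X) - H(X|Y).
0.3479 bits

I(X;Y) = H(X) - H(X|Y)

Marginal of X (row sums):
  P(X=0) = 1/6 + 0 + 1/36 = 7/36
  P(X=1) = 1/9 + 1/4 + 1/18 = 5/12
  P(X=2) = 7/36 + 1/36 + 1/6 = 7/18
H(X) = -[(7/36)·log₂(7/36) + (5/12)·log₂(5/12) + (7/18)·log₂(7/18)]
  = 0.45939 + 0.52626 + 0.52989 = 1.5155 bits

Marginal of Y (column sums):
  P(Y=0) = 1/6 + 1/9 + 7/36 = 17/36
  P(Y=1) = 0 + 1/4 + 1/36 = 5/18
  P(Y=2) = 1/36 + 1/18 + 1/6 = 1/4
H(X|Y) = Σ_y P(y)·H(X|Y=y):
  Y=0: P(Y=0) = 17/36, P(X|Y=0) = (6/17, 4/17, 7/17) → H(X|Y=0) = 1.54857
  Y=1: P(Y=1) = 5/18, P(X|Y=1) = (0, 9/10, 1/10) → H(X|Y=1) = 0.46900
  Y=2: P(Y=2) = 1/4, P(X|Y=2) = (1/9, 2/9, 2/3) → H(X|Y=2) = 1.22439
H(X|Y) = (17/36)·1.54857 + (5/18)·0.46900 + (1/4)·1.22439 = 1.1676 bits

I(X;Y) = H(X) - H(X|Y) = 1.5155 - 1.1676 = 0.3479 bits

Cross-check via I(X;Y) = H(X) + H(Y) - H(X,Y): computing H(Y) from the column sums and H(X,Y) from the 9 cells in the same way gives H(Y) = 1.5245 bits and H(X,Y) = 2.6921 bits, so
I(X;Y) = 1.5155 + 1.5245 - 2.6921 = 0.3479 bits ✓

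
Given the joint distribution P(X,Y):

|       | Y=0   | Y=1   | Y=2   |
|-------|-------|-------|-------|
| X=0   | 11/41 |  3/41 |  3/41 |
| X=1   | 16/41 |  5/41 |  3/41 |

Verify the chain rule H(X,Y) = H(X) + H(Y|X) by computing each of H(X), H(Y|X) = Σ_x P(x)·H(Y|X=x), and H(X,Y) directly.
H(X) = 0.9789 bits, H(Y|X) = 1.2585 bits, H(X,Y) = 2.2374 bits

Marginal of X (row sums):
  P(X=0) = 11/41 + 3/41 + 3/41 = 17/41
  P(X=1) = 16/41 + 5/41 + 3/41 = 24/41
H(X) = -[(17/41)·log₂(17/41) + (24/41)·log₂(24/41)]
  = 0.526622 + 0.452248 = 0.9789 bits

H(Y|X) = Σ_x P(x)·H(Y|X=x):
  X=0: P(X=0) = 17/41, P(Y|X=0) = (11/17, 3/17, 3/17) → H(Y|X=0) = 1.289609
  X=1: P(X=1) = 24/41, P(Y|X=1) = (2/3, 5/24, 1/8) → H(Y|X=1) = 1.236441
H(Y|X) = (17/41)·1.289609 + (24/41)·1.236441 = 1.2585 bits

H(X,Y) = -Σ_{x,y} P(x,y) log₂ P(x,y). Per-cell terms -P(x,y)·log₂P(x,y):
  X=0: 0.509252, 0.276043, 0.276043
  X=1: 0.529776, 0.370198, 0.276043
Sum of the 6 terms: H(X,Y) = 2.2374 bits

Chain rule check:
  H(X) + H(Y|X) = 0.9789 + 1.2585 = 2.2374 bits
  H(X,Y) = 2.2374 bits
✓ Chain rule verified.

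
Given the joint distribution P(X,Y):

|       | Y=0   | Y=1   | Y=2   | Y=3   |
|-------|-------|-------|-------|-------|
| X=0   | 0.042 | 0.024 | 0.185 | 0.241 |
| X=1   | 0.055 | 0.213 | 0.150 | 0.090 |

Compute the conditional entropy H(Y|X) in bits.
1.6951 bits

H(Y|X) = H(X,Y) - H(X)

H(X,Y) = -Σ_{x,y} P(x,y) log₂ P(x,y). Per-cell terms -P(x,y)·log₂P(x,y):
  X=0: 0.19209, 0.12914, 0.45036, 0.49475
  X=1: 0.23014, 0.47522, 0.41054, 0.31265
Sum of the 8 terms: H(X,Y) = 2.6949 bits

Marginal of X (row sums):
  P(X=0) = 0.042 + 0.024 + 0.185 + 0.241 = 0.492
  P(X=1) = 0.055 + 0.213 + 0.150 + 0.090 = 0.508
H(X) = -[0.492·log₂(0.492) + 0.508·log₂(0.508)]
  = 0.50345 + 0.49637 = 0.9998 bits

H(Y|X) = H(X,Y) - H(X) = 2.6949 - 0.9998 = 1.6951 bits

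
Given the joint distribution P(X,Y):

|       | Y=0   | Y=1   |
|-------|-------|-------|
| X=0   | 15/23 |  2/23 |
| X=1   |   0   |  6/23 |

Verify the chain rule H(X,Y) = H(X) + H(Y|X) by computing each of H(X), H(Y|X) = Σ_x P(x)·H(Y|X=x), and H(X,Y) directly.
H(X) = 0.8281 bits, H(Y|X) = 0.3862 bits, H(X,Y) = 1.2143 bits

Marginal of X (row sums):
  P(X=0) = 15/23 + 2/23 = 17/23
  P(X=1) = 0 + 6/23 = 6/23
H(X) = -[(17/23)·log₂(17/23) + (6/23)·log₂(6/23)]
  = 0.322334 + 0.505722 = 0.8281 bits

H(Y|X) = Σ_x P(x)·H(Y|X=x):
  X=0: P(X=0) = 17/23, P(Y|X=0) = (15/17, 2/17) → H(Y|X=0) = 0.522559
  X=1: P(X=1) = 6/23, P(Y|X=1) = (0, 1) → H(Y|X=1) = 0.000000
H(Y|X) = (17/23)·0.522559 + (6/23)·0.000000 = 0.3862 bits

H(X,Y) = -Σ_{x,y} P(x,y) log₂ P(x,y). Per-cell terms -P(x,y)·log₂P(x,y):
  X=0: 0.402177, 0.306397
  X=1: 0.000000, 0.505722
  (cells with P = 0 contribute 0)
Sum of the 4 terms: H(X,Y) = 1.2143 bits

Chain rule check:
  H(X) + H(Y|X) = 0.8281 + 0.3862 = 1.2143 bits
  H(X,Y) = 1.2143 bits
✓ Chain rule verified.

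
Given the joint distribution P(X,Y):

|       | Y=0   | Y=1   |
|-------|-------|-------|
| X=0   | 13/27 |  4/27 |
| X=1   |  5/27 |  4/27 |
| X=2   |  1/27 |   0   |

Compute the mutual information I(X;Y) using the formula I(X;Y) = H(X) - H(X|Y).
0.0508 bits

I(X;Y) = H(X) - H(X|Y)

Marginal of X (row sums):
  P(X=0) = 13/27 + 4/27 = 17/27
  P(X=1) = 5/27 + 4/27 = 1/3
  P(X=2) = 1/27 + 0 = 1/27
H(X) = -[(17/27)·log₂(17/27) + (1/3)·log₂(1/3) + (1/27)·log₂(1/27)]
  = 0.42023 + 0.52832 + 0.17611 = 1.1247 bits

Marginal of Y (column sums):
  P(Y=0) = 13/27 + 5/27 + 1/27 = 19/27
  P(Y=1) = 4/27 + 4/27 + 0 = 8/27
H(X|Y) = Σ_y P(y)·H(X|Y=y):
  Y=0: P(Y=0) = 19/27, P(X|Y=0) = (13/19, 5/19, 1/19) → H(X|Y=0) = 1.10501
  Y=1: P(Y=1) = 8/27, P(X|Y=1) = (1/2, 1/2, 0) → H(X|Y=1) = 1.00000
H(X|Y) = (19/27)·1.10501 + (8/27)·1.00000 = 1.0739 bits

I(X;Y) = H(X) - H(X|Y) = 1.1247 - 1.0739 = 0.0508 bits

Cross-check via I(X;Y) = H(X) + H(Y) - H(X,Y): computing H(Y) from the column sums and H(X,Y) from the 6 cells in the same way gives H(Y) = 0.8767 bits and H(X,Y) = 1.9506 bits, so
I(X;Y) = 1.1247 + 0.8767 - 1.9506 = 0.0508 bits ✓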